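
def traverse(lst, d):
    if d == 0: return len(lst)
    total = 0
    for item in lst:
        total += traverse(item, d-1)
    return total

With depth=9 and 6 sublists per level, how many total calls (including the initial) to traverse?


At depth 0 (root): 1 call
At depth 1: each of 1 parents calls traverse on 6 children = 6 calls
At depth 2: each of 6 parents calls traverse on 6 children = 36 calls
At depth 3: each of 36 parents calls traverse on 6 children = 216 calls
At depth 4: each of 216 parents calls traverse on 6 children = 1296 calls
At depth 5: each of 1296 parents calls traverse on 6 children = 7776 calls
At depth 6: each of 7776 parents calls traverse on 6 children = 46656 calls
At depth 7: each of 46656 parents calls traverse on 6 children = 279936 calls
At depth 8: each of 279936 parents calls traverse on 6 children = 1679616 calls
At depth 9: each of 1679616 parents calls traverse on 6 children = 10077696 calls
Total: 1 + 6 + 36 + 216 + 1296 + 7776 + 46656 + 279936 + 1679616 + 10077696 = 12093235

12093235


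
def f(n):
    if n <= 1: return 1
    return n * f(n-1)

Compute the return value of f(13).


f(13)
= 13 * f(12)
= 13 * 12 * f(11)
= 13 * 12 * 11 * f(10)
= 13 * 12 * 11 * 10 * f(9)
= 13 * 12 * 11 * 10 * 9 * f(8)
= 13 * 12 * 11 * 10 * 9 * 8 * f(7)
= 13 * 12 * 11 * 10 * 9 * 8 * 7 * f(6)
= 13 * 12 * 11 * 10 * 9 * 8 * 7 * 6 * f(5)
= 13 * 12 * 11 * 10 * 9 * 8 * 7 * 6 * 5 * f(4)
= 13 * 12 * 11 * 10 * 9 * 8 * 7 * 6 * 5 * 4 * f(3)
= 13 * 12 * 11 * 10 * 9 * 8 * 7 * 6 * 5 * 4 * 3 * f(2)
= 13 * 12 * 11 * 10 * 9 * 8 * 7 * 6 * 5 * 4 * 3 * 2 * f(1)
= 13 * 12 * 11 * 10 * 9 * 8 * 7 * 6 * 5 * 4 * 3 * 2 * 1
= 6227020800

6227020800


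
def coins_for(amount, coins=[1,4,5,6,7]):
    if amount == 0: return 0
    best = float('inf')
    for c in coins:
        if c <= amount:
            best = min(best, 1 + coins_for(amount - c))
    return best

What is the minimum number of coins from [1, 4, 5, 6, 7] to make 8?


Building up with DP:
coins_for(0) = 0
coins_for(1) = min(1+coins_for(0)=1+0=1) = 1
coins_for(2) = min(1+coins_for(1)=1+1=2) = 2
coins_for(3) = min(1+coins_for(2)=1+2=3) = 3
coins_for(4) = min(1+coins_for(3)=1+3=4, 1+coins_for(0)=1+0=1) = 1
coins_for(5) = min(1+coins_for(4)=1+1=2, 1+coins_for(1)=1+1=2, 1+coins_for(0)=1+0=1) = 1
coins_for(6) = min(1+coins_for(5)=1+1=2, 1+coins_for(2)=1+2=3, 1+coins_for(1)=1+1=2, 1+coins_for(0)=1+0=1) = 1
coins_for(7) = min(1+coins_for(6)=1+1=2, 1+coins_for(3)=1+3=4, 1+coins_for(2)=1+2=3, 1+coins_for(1)=1+1=2, 1+coins_for(0)=1+0=1) = 1
coins_for(8) = min(1+coins_for(7)=1+1=2, 1+coins_for(4)=1+1=2, 1+coins_for(3)=1+3=4, 1+coins_for(2)=1+2=3, 1+coins_for(1)=1+1=2) = 2

2


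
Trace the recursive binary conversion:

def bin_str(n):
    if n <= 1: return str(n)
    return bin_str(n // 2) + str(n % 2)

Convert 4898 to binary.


bin_str(4898) = bin_str(2449) + '0'
bin_str(2449) = bin_str(1224) + '1'
bin_str(1224) = bin_str(612) + '0'
bin_str(612) = bin_str(306) + '0'
bin_str(306) = bin_str(153) + '0'
bin_str(153) = bin_str(76) + '1'
bin_str(76) = bin_str(38) + '0'
bin_str(38) = bin_str(19) + '0'
bin_str(19) = bin_str(9) + '1'
bin_str(9) = bin_str(4) + '1'
bin_str(4) = bin_str(2) + '0'
bin_str(2) = bin_str(1) + '0'
bin_str(1) = '1'  (base case)
Concatenating: '1' + '0' + '0' + '1' + '1' + '0' + '0' + '1' + '0' + '0' + '0' + '1' + '0' = '1001100100010'

1001100100010


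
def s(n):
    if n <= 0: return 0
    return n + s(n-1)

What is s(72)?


s(72)
= 72 + 71 + 70 + 69 + 68 + 67 + 66 + 65 + 64 + 63 + 62 + 61 + 60 + 59 + 58 + 57 + 56 + 55 + 54 + 53 + 52 + 51 + 50 + 49 + 48 + 47 + 46 + 45 + 44 + 43 + 42 + 41 + 40 + 39 + 38 + 37 + 36 + 35 + 34 + 33 + 32 + 31 + 30 + 29 + 28 + 27 + 26 + 25 + 24 + 23 + 22 + 21 + 20 + 19 + 18 + 17 + 16 + 15 + 14 + 13 + 12 + 11 + 10 + 9 + 8 + 7 + 6 + 5 + 4 + 3 + 2 + 1 + s(0)
= 72 + 71 + 70 + 69 + 68 + 67 + 66 + 65 + 64 + 63 + 62 + 61 + 60 + 59 + 58 + 57 + 56 + 55 + 54 + 53 + 52 + 51 + 50 + 49 + 48 + 47 + 46 + 45 + 44 + 43 + 42 + 41 + 40 + 39 + 38 + 37 + 36 + 35 + 34 + 33 + 32 + 31 + 30 + 29 + 28 + 27 + 26 + 25 + 24 + 23 + 22 + 21 + 20 + 19 + 18 + 17 + 16 + 15 + 14 + 13 + 12 + 11 + 10 + 9 + 8 + 7 + 6 + 5 + 4 + 3 + 2 + 1 + 0
= 2628

2628


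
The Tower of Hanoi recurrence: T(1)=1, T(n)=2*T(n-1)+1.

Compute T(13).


T(13) = 2 * T(12) + 1
T(12) = 2 * T(11) + 1
T(11) = 2 * T(10) + 1
T(10) = 2 * T(9) + 1
T(9) = 2 * T(8) + 1
T(8) = 2 * T(7) + 1
T(7) = 2 * T(6) + 1
T(6) = 2 * T(5) + 1
T(5) = 2 * T(4) + 1
T(4) = 2 * T(3) + 1
T(3) = 2 * T(2) + 1
T(2) = 2 * T(1) + 1
T(1) = 1  (base case)
T(2) = 2 * 1 + 1 = 3
T(3) = 2 * 3 + 1 = 7
T(4) = 2 * 7 + 1 = 15
T(5) = 2 * 15 + 1 = 31
T(6) = 2 * 31 + 1 = 63
T(7) = 2 * 63 + 1 = 127
T(8) = 2 * 127 + 1 = 255
T(9) = 2 * 255 + 1 = 511
T(10) = 2 * 511 + 1 = 1023
T(11) = 2 * 1023 + 1 = 2047
T(12) = 2 * 2047 + 1 = 4095
T(13) = 2 * 4095 + 1 = 8191

8191


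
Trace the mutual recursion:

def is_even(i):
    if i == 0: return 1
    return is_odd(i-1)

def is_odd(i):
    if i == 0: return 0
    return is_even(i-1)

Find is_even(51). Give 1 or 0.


is_even(51) = is_odd(50)
is_odd(50) = is_even(49)
is_even(49) = is_odd(48)
is_odd(48) = is_even(47)
is_even(47) = is_odd(46)
is_odd(46) = is_even(45)
is_even(45) = is_odd(44)
is_odd(44) = is_even(43)
is_even(43) = is_odd(42)
is_odd(42) = is_even(41)
is_even(41) = is_odd(40)
is_odd(40) = is_even(39)
is_even(39) = is_odd(38)
is_odd(38) = is_even(37)
is_even(37) = is_odd(36)
is_odd(36) = is_even(35)
is_even(35) = is_odd(34)
is_odd(34) = is_even(33)
is_even(33) = is_odd(32)
is_odd(32) = is_even(31)
is_even(31) = is_odd(30)
is_odd(30) = is_even(29)
is_even(29) = is_odd(28)
is_odd(28) = is_even(27)
is_even(27) = is_odd(26)
is_odd(26) = is_even(25)
is_even(25) = is_odd(24)
is_odd(24) = is_even(23)
is_even(23) = is_odd(22)
is_odd(22) = is_even(21)
is_even(21) = is_odd(20)
is_odd(20) = is_even(19)
is_even(19) = is_odd(18)
is_odd(18) = is_even(17)
is_even(17) = is_odd(16)
is_odd(16) = is_even(15)
is_even(15) = is_odd(14)
is_odd(14) = is_even(13)
is_even(13) = is_odd(12)
is_odd(12) = is_even(11)
is_even(11) = is_odd(10)
is_odd(10) = is_even(9)
is_even(9) = is_odd(8)
is_odd(8) = is_even(7)
is_even(7) = is_odd(6)
is_odd(6) = is_even(5)
is_even(5) = is_odd(4)
is_odd(4) = is_even(3)
is_even(3) = is_odd(2)
is_odd(2) = is_even(1)
is_even(1) = is_odd(0)
is_odd(0) = 0  (base case)
Result: 0

0


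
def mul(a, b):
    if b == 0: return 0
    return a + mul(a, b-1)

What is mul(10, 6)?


mul(10, 6) = 10 + mul(10, 5)
mul(10, 5) = 10 + mul(10, 4)
mul(10, 4) = 10 + mul(10, 3)
mul(10, 3) = 10 + mul(10, 2)
mul(10, 2) = 10 + mul(10, 1)
mul(10, 1) = 10 + mul(10, 0)
mul(10, 0) = 0  (base case)
Total: 10 + 10 + 10 + 10 + 10 + 10 + 0 = 60

60


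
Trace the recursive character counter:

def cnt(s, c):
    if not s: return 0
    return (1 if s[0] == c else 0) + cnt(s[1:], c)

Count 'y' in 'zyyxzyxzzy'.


s[0]='z' != 'y' -> 0
s[0]='y' == 'y' -> 1
s[0]='y' == 'y' -> 1
s[0]='x' != 'y' -> 0
s[0]='z' != 'y' -> 0
s[0]='y' == 'y' -> 1
s[0]='x' != 'y' -> 0
s[0]='z' != 'y' -> 0
s[0]='z' != 'y' -> 0
s[0]='y' == 'y' -> 1
Sum: 0 + 1 + 1 + 0 + 0 + 1 + 0 + 0 + 0 + 1 = 4

4


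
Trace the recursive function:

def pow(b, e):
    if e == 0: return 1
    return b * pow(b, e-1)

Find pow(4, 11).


pow(4, 11)
= 4 * pow(4, 10)
= 4 * 4 * pow(4, 9)
= 4 * 4 * 4 * pow(4, 8)
= 4 * 4 * 4 * 4 * pow(4, 7)
= 4 * 4 * 4 * 4 * 4 * pow(4, 6)
= 4 * 4 * 4 * 4 * 4 * 4 * pow(4, 5)
= 4 * 4 * 4 * 4 * 4 * 4 * 4 * pow(4, 4)
= 4 * 4 * 4 * 4 * 4 * 4 * 4 * 4 * pow(4, 3)
= 4 * 4 * 4 * 4 * 4 * 4 * 4 * 4 * 4 * pow(4, 2)
= 4 * 4 * 4 * 4 * 4 * 4 * 4 * 4 * 4 * 4 * pow(4, 1)
= 4 * 4 * 4 * 4 * 4 * 4 * 4 * 4 * 4 * 4 * 4 * pow(4, 0)
= 4 * 4 * 4 * 4 * 4 * 4 * 4 * 4 * 4 * 4 * 4 * 1
= 4194304

4194304


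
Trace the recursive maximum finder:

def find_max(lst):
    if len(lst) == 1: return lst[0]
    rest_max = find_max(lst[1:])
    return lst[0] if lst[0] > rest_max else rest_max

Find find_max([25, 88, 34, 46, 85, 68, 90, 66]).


find_max([25, 88, 34, 46, 85, 68, 90, 66]): compare 25 with find_max([88, 34, 46, 85, 68, 90, 66])
find_max([88, 34, 46, 85, 68, 90, 66]): compare 88 with find_max([34, 46, 85, 68, 90, 66])
find_max([34, 46, 85, 68, 90, 66]): compare 34 with find_max([46, 85, 68, 90, 66])
find_max([46, 85, 68, 90, 66]): compare 46 with find_max([85, 68, 90, 66])
find_max([85, 68, 90, 66]): compare 85 with find_max([68, 90, 66])
find_max([68, 90, 66]): compare 68 with find_max([90, 66])
find_max([90, 66]): compare 90 with find_max([66])
find_max([66]) = 66  (base case)
Compare 90 with 66 -> 90
Compare 68 with 90 -> 90
Compare 85 with 90 -> 90
Compare 46 with 90 -> 90
Compare 34 with 90 -> 90
Compare 88 with 90 -> 90
Compare 25 with 90 -> 90

90


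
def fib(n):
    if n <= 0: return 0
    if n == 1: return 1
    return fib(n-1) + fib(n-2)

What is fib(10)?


Computing fib(10) bottom-up:
fib(0) = 0
fib(1) = 1
fib(2) = fib(1) + fib(0) = 1 + 0 = 1
fib(3) = fib(2) + fib(1) = 1 + 1 = 2
fib(4) = fib(3) + fib(2) = 2 + 1 = 3
fib(5) = fib(4) + fib(3) = 3 + 2 = 5
fib(6) = fib(5) + fib(4) = 5 + 3 = 8
fib(7) = fib(6) + fib(5) = 8 + 5 = 13
fib(8) = fib(7) + fib(6) = 13 + 8 = 21
fib(9) = fib(8) + fib(7) = 21 + 13 = 34
fib(10) = fib(9) + fib(8) = 34 + 21 = 55

55


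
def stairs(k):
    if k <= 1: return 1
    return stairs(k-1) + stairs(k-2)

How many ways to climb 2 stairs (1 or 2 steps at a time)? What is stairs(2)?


Building up from base cases:
stairs(0) = 1
stairs(1) = 1
stairs(2) = stairs(1) + stairs(0) = 1 + 1 = 2

2


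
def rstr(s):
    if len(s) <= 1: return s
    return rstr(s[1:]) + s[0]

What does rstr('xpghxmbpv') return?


rstr('xpghxmbpv') = rstr('pghxmbpv') + 'x'
rstr('pghxmbpv') = rstr('ghxmbpv') + 'p'
rstr('ghxmbpv') = rstr('hxmbpv') + 'g'
rstr('hxmbpv') = rstr('xmbpv') + 'h'
rstr('xmbpv') = rstr('mbpv') + 'x'
rstr('mbpv') = rstr('bpv') + 'm'
rstr('bpv') = rstr('pv') + 'b'
rstr('pv') = rstr('v') + 'p'
rstr('v') = 'v'  (base case)
Concatenating: 'v' + 'p' + 'b' + 'm' + 'x' + 'h' + 'g' + 'p' + 'x' = 'vpbmxhgpx'

vpbmxhgpx


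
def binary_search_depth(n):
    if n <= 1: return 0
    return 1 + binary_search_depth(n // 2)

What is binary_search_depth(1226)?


1226 / 2 = 613
613 / 2 = 306
306 / 2 = 153
153 / 2 = 76
76 / 2 = 38
38 / 2 = 19
19 / 2 = 9
9 / 2 = 4
4 / 2 = 2
2 / 2 = 1
Reached 1 after 10 halvings

10


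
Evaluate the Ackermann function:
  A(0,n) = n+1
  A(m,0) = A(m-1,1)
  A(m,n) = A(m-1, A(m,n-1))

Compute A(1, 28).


A(1, 28) = A(0, A(1, 27))
  A(1, 27) = A(0, A(1, 26))
    A(1, 26) = A(0, A(1, 25))
      A(1, 25) = A(0, A(1, 24))
        A(1, 24) = A(0, A(1, 23))
          A(1, 23) = A(0, A(1, 22))
          A(1, 22) = A(0, A(1, 21))
          A(1, 21) = A(0, A(1, 20))
          A(1, 20) = A(0, A(1, 19))
          A(1, 19) = A(0, A(1, 18))
          A(1, 18) = A(0, A(1, 17))
          A(1, 17) = A(0, A(1, 16))
          A(1, 16) = A(0, A(1, 15))
          A(1, 15) = A(0, A(1, 14))
          A(1, 14) = A(0, A(1, 13))
          A(1, 13) = A(0, A(1, 12))
          A(1, 12) = A(0, A(1, 11))
          A(1, 11) = A(0, A(1, 10))
          A(1, 10) = A(0, A(1, 9))
          A(1, 9) = A(0, A(1, 8))
          A(1, 8) = A(0, A(1, 7))
          A(1, 7) = A(0, A(1, 6))
          A(1, 6) = A(0, A(1, 5))
          A(1, 5) = A(0, A(1, 4))
          A(1, 4) = A(0, A(1, 3))
... (trace truncated)
Result: A(1, 28) = 30

30


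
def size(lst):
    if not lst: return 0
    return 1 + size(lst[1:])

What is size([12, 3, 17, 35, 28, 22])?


size([12, 3, 17, 35, 28, 22]) = 1 + size([3, 17, 35, 28, 22])
size([3, 17, 35, 28, 22]) = 1 + size([17, 35, 28, 22])
size([17, 35, 28, 22]) = 1 + size([35, 28, 22])
size([35, 28, 22]) = 1 + size([28, 22])
size([28, 22]) = 1 + size([22])
size([22]) = 1 + size([])
size([]) = 0  (base case)
Unwinding: 1 + 1 + 1 + 1 + 1 + 1 + 0 = 6

6


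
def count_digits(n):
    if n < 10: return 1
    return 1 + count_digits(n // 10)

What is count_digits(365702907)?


count_digits(365702907) = 1 + count_digits(36570290)
count_digits(36570290) = 1 + count_digits(3657029)
count_digits(3657029) = 1 + count_digits(365702)
count_digits(365702) = 1 + count_digits(36570)
count_digits(36570) = 1 + count_digits(3657)
count_digits(3657) = 1 + count_digits(365)
count_digits(365) = 1 + count_digits(36)
count_digits(36) = 1 + count_digits(3)
count_digits(3) = 1  (base case: 3 < 10)
Unwinding: 1 + 1 + 1 + 1 + 1 + 1 + 1 + 1 + 1 = 9

9


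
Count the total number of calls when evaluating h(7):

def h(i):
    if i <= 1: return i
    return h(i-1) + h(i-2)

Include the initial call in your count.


Let C(n) = total calls for h(n)
C(0) = 1, C(1) = 1
C(2) = 1 + C(1) + C(0) = 1 + 1 + 1 = 3
C(3) = 1 + C(2) + C(1) = 1 + 3 + 1 = 5
C(4) = 1 + C(3) + C(2) = 1 + 5 + 3 = 9
C(5) = 1 + C(4) + C(3) = 1 + 9 + 5 = 15
C(6) = 1 + C(5) + C(4) = 1 + 15 + 9 = 25
C(7) = 1 + C(6) + C(5) = 1 + 25 + 15 = 41

41


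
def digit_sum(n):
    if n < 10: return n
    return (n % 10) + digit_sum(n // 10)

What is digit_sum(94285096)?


digit_sum(94285096) = 6 + digit_sum(9428509)
digit_sum(9428509) = 9 + digit_sum(942850)
digit_sum(942850) = 0 + digit_sum(94285)
digit_sum(94285) = 5 + digit_sum(9428)
digit_sum(9428) = 8 + digit_sum(942)
digit_sum(942) = 2 + digit_sum(94)
digit_sum(94) = 4 + digit_sum(9)
digit_sum(9) = 9  (base case)
Total: 6 + 9 + 0 + 5 + 8 + 2 + 4 + 9 = 43

43


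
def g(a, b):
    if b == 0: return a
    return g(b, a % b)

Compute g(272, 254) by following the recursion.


g(272, 254) = g(254, 18)
g(254, 18) = g(18, 2)
g(18, 2) = g(2, 0)
g(2, 0) = 2  (base case)

2


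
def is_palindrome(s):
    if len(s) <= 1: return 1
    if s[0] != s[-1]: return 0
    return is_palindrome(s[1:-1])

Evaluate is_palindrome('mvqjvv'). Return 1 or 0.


is_palindrome('mvqjvv'): s[0]='m' != s[-1]='v' -> return 0
Result: 0 (not a palindrome)

0


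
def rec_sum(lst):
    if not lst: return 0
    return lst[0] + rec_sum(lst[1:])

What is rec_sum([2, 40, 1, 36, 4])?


rec_sum([2, 40, 1, 36, 4]) = 2 + rec_sum([40, 1, 36, 4])
rec_sum([40, 1, 36, 4]) = 40 + rec_sum([1, 36, 4])
rec_sum([1, 36, 4]) = 1 + rec_sum([36, 4])
rec_sum([36, 4]) = 36 + rec_sum([4])
rec_sum([4]) = 4 + rec_sum([])
rec_sum([]) = 0  (base case)
Total: 2 + 40 + 1 + 36 + 4 + 0 = 83

83


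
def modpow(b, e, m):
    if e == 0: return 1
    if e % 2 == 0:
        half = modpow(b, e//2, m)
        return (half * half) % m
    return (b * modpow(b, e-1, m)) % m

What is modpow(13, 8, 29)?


modpow(13, 8, 29): e is even, compute modpow(13, 4, 29)
  modpow(13, 4, 29): e is even, compute modpow(13, 2, 29)
    modpow(13, 2, 29): e is even, compute modpow(13, 1, 29)
      modpow(13, 1, 29): e is odd, compute modpow(13, 0, 29)
        modpow(13, 0, 29) = 1
      (13 * 1) % 29 = 13
    half=13, (13*13) % 29 = 24
  half=24, (24*24) % 29 = 25
half=25, (25*25) % 29 = 16

16


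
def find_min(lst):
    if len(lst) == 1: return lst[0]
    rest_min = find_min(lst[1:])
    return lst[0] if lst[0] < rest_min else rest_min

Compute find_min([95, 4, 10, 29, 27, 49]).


find_min([95, 4, 10, 29, 27, 49]): compare 95 with find_min([4, 10, 29, 27, 49])
find_min([4, 10, 29, 27, 49]): compare 4 with find_min([10, 29, 27, 49])
find_min([10, 29, 27, 49]): compare 10 with find_min([29, 27, 49])
find_min([29, 27, 49]): compare 29 with find_min([27, 49])
find_min([27, 49]): compare 27 with find_min([49])
find_min([49]) = 49  (base case)
Compare 27 with 49 -> 27
Compare 29 with 27 -> 27
Compare 10 with 27 -> 10
Compare 4 with 10 -> 4
Compare 95 with 4 -> 4

4


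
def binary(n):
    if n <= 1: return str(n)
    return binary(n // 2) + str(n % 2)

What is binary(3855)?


binary(3855) = binary(1927) + '1'
binary(1927) = binary(963) + '1'
binary(963) = binary(481) + '1'
binary(481) = binary(240) + '1'
binary(240) = binary(120) + '0'
binary(120) = binary(60) + '0'
binary(60) = binary(30) + '0'
binary(30) = binary(15) + '0'
binary(15) = binary(7) + '1'
binary(7) = binary(3) + '1'
binary(3) = binary(1) + '1'
binary(1) = '1'  (base case)
Concatenating: '1' + '1' + '1' + '1' + '0' + '0' + '0' + '0' + '1' + '1' + '1' + '1' = '111100001111'

111100001111


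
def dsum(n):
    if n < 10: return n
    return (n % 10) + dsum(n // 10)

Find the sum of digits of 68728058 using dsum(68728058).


dsum(68728058) = 8 + dsum(6872805)
dsum(6872805) = 5 + dsum(687280)
dsum(687280) = 0 + dsum(68728)
dsum(68728) = 8 + dsum(6872)
dsum(6872) = 2 + dsum(687)
dsum(687) = 7 + dsum(68)
dsum(68) = 8 + dsum(6)
dsum(6) = 6  (base case)
Total: 8 + 5 + 0 + 8 + 2 + 7 + 8 + 6 = 44

44


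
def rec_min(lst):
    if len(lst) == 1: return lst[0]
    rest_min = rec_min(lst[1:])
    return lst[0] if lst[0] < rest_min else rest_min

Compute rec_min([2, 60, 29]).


rec_min([2, 60, 29]): compare 2 with rec_min([60, 29])
rec_min([60, 29]): compare 60 with rec_min([29])
rec_min([29]) = 29  (base case)
Compare 60 with 29 -> 29
Compare 2 with 29 -> 2

2


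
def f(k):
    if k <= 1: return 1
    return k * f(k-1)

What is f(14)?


f(14)
= 14 * f(13)
= 14 * 13 * f(12)
= 14 * 13 * 12 * f(11)
= 14 * 13 * 12 * 11 * f(10)
= 14 * 13 * 12 * 11 * 10 * f(9)
= 14 * 13 * 12 * 11 * 10 * 9 * f(8)
= 14 * 13 * 12 * 11 * 10 * 9 * 8 * f(7)
= 14 * 13 * 12 * 11 * 10 * 9 * 8 * 7 * f(6)
= 14 * 13 * 12 * 11 * 10 * 9 * 8 * 7 * 6 * f(5)
= 14 * 13 * 12 * 11 * 10 * 9 * 8 * 7 * 6 * 5 * f(4)
= 14 * 13 * 12 * 11 * 10 * 9 * 8 * 7 * 6 * 5 * 4 * f(3)
= 14 * 13 * 12 * 11 * 10 * 9 * 8 * 7 * 6 * 5 * 4 * 3 * f(2)
= 14 * 13 * 12 * 11 * 10 * 9 * 8 * 7 * 6 * 5 * 4 * 3 * 2 * f(1)
= 14 * 13 * 12 * 11 * 10 * 9 * 8 * 7 * 6 * 5 * 4 * 3 * 2 * 1
= 87178291200

87178291200


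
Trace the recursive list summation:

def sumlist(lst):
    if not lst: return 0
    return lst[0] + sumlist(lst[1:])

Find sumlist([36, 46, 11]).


sumlist([36, 46, 11]) = 36 + sumlist([46, 11])
sumlist([46, 11]) = 46 + sumlist([11])
sumlist([11]) = 11 + sumlist([])
sumlist([]) = 0  (base case)
Total: 36 + 46 + 11 + 0 = 93

93


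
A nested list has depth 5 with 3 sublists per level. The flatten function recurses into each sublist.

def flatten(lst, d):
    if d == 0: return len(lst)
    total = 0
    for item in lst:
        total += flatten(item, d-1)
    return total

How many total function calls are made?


At depth 0 (root): 1 call
At depth 1: each of 1 parents calls flatten on 3 children = 3 calls
At depth 2: each of 3 parents calls flatten on 3 children = 9 calls
At depth 3: each of 9 parents calls flatten on 3 children = 27 calls
At depth 4: each of 27 parents calls flatten on 3 children = 81 calls
At depth 5: each of 81 parents calls flatten on 3 children = 243 calls
Total: 1 + 3 + 9 + 27 + 81 + 243 = 364

364


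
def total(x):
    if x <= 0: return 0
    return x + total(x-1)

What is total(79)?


total(79)
= 79 + 78 + 77 + 76 + 75 + 74 + 73 + 72 + 71 + 70 + 69 + 68 + 67 + 66 + 65 + 64 + 63 + 62 + 61 + 60 + 59 + 58 + 57 + 56 + 55 + 54 + 53 + 52 + 51 + 50 + 49 + 48 + 47 + 46 + 45 + 44 + 43 + 42 + 41 + 40 + 39 + 38 + 37 + 36 + 35 + 34 + 33 + 32 + 31 + 30 + 29 + 28 + 27 + 26 + 25 + 24 + 23 + 22 + 21 + 20 + 19 + 18 + 17 + 16 + 15 + 14 + 13 + 12 + 11 + 10 + 9 + 8 + 7 + 6 + 5 + 4 + 3 + 2 + 1 + total(0)
= 79 + 78 + 77 + 76 + 75 + 74 + 73 + 72 + 71 + 70 + 69 + 68 + 67 + 66 + 65 + 64 + 63 + 62 + 61 + 60 + 59 + 58 + 57 + 56 + 55 + 54 + 53 + 52 + 51 + 50 + 49 + 48 + 47 + 46 + 45 + 44 + 43 + 42 + 41 + 40 + 39 + 38 + 37 + 36 + 35 + 34 + 33 + 32 + 31 + 30 + 29 + 28 + 27 + 26 + 25 + 24 + 23 + 22 + 21 + 20 + 19 + 18 + 17 + 16 + 15 + 14 + 13 + 12 + 11 + 10 + 9 + 8 + 7 + 6 + 5 + 4 + 3 + 2 + 1 + 0
= 3160

3160


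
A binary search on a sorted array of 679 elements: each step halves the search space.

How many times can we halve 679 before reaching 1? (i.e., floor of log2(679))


679 / 2 = 339
339 / 2 = 169
169 / 2 = 84
84 / 2 = 42
42 / 2 = 21
21 / 2 = 10
10 / 2 = 5
5 / 2 = 2
2 / 2 = 1
Reached 1 after 9 halvings

9


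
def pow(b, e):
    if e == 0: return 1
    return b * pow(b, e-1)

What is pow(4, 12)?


pow(4, 12)
= 4 * pow(4, 11)
= 4 * 4 * pow(4, 10)
= 4 * 4 * 4 * pow(4, 9)
= 4 * 4 * 4 * 4 * pow(4, 8)
= 4 * 4 * 4 * 4 * 4 * pow(4, 7)
= 4 * 4 * 4 * 4 * 4 * 4 * pow(4, 6)
= 4 * 4 * 4 * 4 * 4 * 4 * 4 * pow(4, 5)
= 4 * 4 * 4 * 4 * 4 * 4 * 4 * 4 * pow(4, 4)
= 4 * 4 * 4 * 4 * 4 * 4 * 4 * 4 * 4 * pow(4, 3)
= 4 * 4 * 4 * 4 * 4 * 4 * 4 * 4 * 4 * 4 * pow(4, 2)
= 4 * 4 * 4 * 4 * 4 * 4 * 4 * 4 * 4 * 4 * 4 * pow(4, 1)
= 4 * 4 * 4 * 4 * 4 * 4 * 4 * 4 * 4 * 4 * 4 * 4 * pow(4, 0)
= 4 * 4 * 4 * 4 * 4 * 4 * 4 * 4 * 4 * 4 * 4 * 4 * 1
= 16777216

16777216


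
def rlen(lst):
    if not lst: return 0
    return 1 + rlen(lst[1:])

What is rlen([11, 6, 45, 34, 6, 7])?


rlen([11, 6, 45, 34, 6, 7]) = 1 + rlen([6, 45, 34, 6, 7])
rlen([6, 45, 34, 6, 7]) = 1 + rlen([45, 34, 6, 7])
rlen([45, 34, 6, 7]) = 1 + rlen([34, 6, 7])
rlen([34, 6, 7]) = 1 + rlen([6, 7])
rlen([6, 7]) = 1 + rlen([7])
rlen([7]) = 1 + rlen([])
rlen([]) = 0  (base case)
Unwinding: 1 + 1 + 1 + 1 + 1 + 1 + 0 = 6

6


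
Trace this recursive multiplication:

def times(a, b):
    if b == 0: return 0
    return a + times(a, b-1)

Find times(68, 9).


times(68, 9) = 68 + times(68, 8)
times(68, 8) = 68 + times(68, 7)
times(68, 7) = 68 + times(68, 6)
times(68, 6) = 68 + times(68, 5)
times(68, 5) = 68 + times(68, 4)
times(68, 4) = 68 + times(68, 3)
times(68, 3) = 68 + times(68, 2)
times(68, 2) = 68 + times(68, 1)
times(68, 1) = 68 + times(68, 0)
times(68, 0) = 0  (base case)
Total: 68 + 68 + 68 + 68 + 68 + 68 + 68 + 68 + 68 + 0 = 612

612


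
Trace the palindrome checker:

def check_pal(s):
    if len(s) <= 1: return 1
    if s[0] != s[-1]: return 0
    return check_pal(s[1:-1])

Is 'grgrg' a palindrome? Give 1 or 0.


check_pal('grgrg'): s[0]='g' == s[-1]='g' -> check check_pal('rgr')
check_pal('rgr'): s[0]='r' == s[-1]='r' -> check check_pal('g')
check_pal('g'): len <= 1 -> return 1  (base case)
Result: 1 (palindrome)

1


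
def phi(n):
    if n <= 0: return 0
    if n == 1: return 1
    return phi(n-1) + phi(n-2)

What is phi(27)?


Computing phi(27) bottom-up:
phi(0) = 0
phi(1) = 1
phi(2) = phi(1) + phi(0) = 1 + 0 = 1
phi(3) = phi(2) + phi(1) = 1 + 1 = 2
phi(4) = phi(3) + phi(2) = 2 + 1 = 3
phi(5) = phi(4) + phi(3) = 3 + 2 = 5
phi(6) = phi(5) + phi(4) = 5 + 3 = 8
phi(7) = phi(6) + phi(5) = 8 + 5 = 13
phi(8) = phi(7) + phi(6) = 13 + 8 = 21
phi(9) = phi(8) + phi(7) = 21 + 13 = 34
phi(10) = phi(9) + phi(8) = 34 + 21 = 55
phi(11) = phi(10) + phi(9) = 55 + 34 = 89
phi(12) = phi(11) + phi(10) = 89 + 55 = 144
phi(13) = phi(12) + phi(11) = 144 + 89 = 233
phi(14) = phi(13) + phi(12) = 233 + 144 = 377
phi(15) = phi(14) + phi(13) = 377 + 233 = 610
phi(16) = phi(15) + phi(14) = 610 + 377 = 987
phi(17) = phi(16) + phi(15) = 987 + 610 = 1597
phi(18) = phi(17) + phi(16) = 1597 + 987 = 2584
phi(19) = phi(18) + phi(17) = 2584 + 1597 = 4181
phi(20) = phi(19) + phi(18) = 4181 + 2584 = 6765
phi(21) = phi(20) + phi(19) = 6765 + 4181 = 10946
phi(22) = phi(21) + phi(20) = 10946 + 6765 = 17711
phi(23) = phi(22) + phi(21) = 17711 + 10946 = 28657
phi(24) = phi(23) + phi(22) = 28657 + 17711 = 46368
phi(25) = phi(24) + phi(23) = 46368 + 28657 = 75025
phi(26) = phi(25) + phi(24) = 75025 + 46368 = 121393
phi(27) = phi(26) + phi(25) = 121393 + 75025 = 196418

196418


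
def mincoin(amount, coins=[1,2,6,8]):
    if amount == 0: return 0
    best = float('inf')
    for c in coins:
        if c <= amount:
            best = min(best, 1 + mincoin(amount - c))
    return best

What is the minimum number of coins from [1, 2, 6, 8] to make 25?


Building up with DP:
mincoin(0) = 0
mincoin(1) = min(1+mincoin(0)=1+0=1) = 1
mincoin(2) = min(1+mincoin(1)=1+1=2, 1+mincoin(0)=1+0=1) = 1
mincoin(3) = min(1+mincoin(2)=1+1=2, 1+mincoin(1)=1+1=2) = 2
mincoin(4) = min(1+mincoin(3)=1+2=3, 1+mincoin(2)=1+1=2) = 2
mincoin(5) = min(1+mincoin(4)=1+2=3, 1+mincoin(3)=1+2=3) = 3
mincoin(6) = min(1+mincoin(5)=1+3=4, 1+mincoin(4)=1+2=3, 1+mincoin(0)=1+0=1) = 1
mincoin(7) = min(1+mincoin(6)=1+1=2, 1+mincoin(5)=1+3=4, 1+mincoin(1)=1+1=2) = 2
mincoin(8) = min(1+mincoin(7)=1+2=3, 1+mincoin(6)=1+1=2, 1+mincoin(2)=1+1=2, 1+mincoin(0)=1+0=1) = 1
mincoin(9) = min(1+mincoin(8)=1+1=2, 1+mincoin(7)=1+2=3, 1+mincoin(3)=1+2=3, 1+mincoin(1)=1+1=2) = 2
mincoin(10) = min(1+mincoin(9)=1+2=3, 1+mincoin(8)=1+1=2, 1+mincoin(4)=1+2=3, 1+mincoin(2)=1+1=2) = 2
mincoin(11) = min(1+mincoin(10)=1+2=3, 1+mincoin(9)=1+2=3, 1+mincoin(5)=1+3=4, 1+mincoin(3)=1+2=3) = 3
mincoin(12) = min(1+mincoin(11)=1+3=4, 1+mincoin(10)=1+2=3, 1+mincoin(6)=1+1=2, 1+mincoin(4)=1+2=3) = 2
mincoin(13) = min(1+mincoin(12)=1+2=3, 1+mincoin(11)=1+3=4, 1+mincoin(7)=1+2=3, 1+mincoin(5)=1+3=4) = 3
mincoin(14) = min(1+mincoin(13)=1+3=4, 1+mincoin(12)=1+2=3, 1+mincoin(8)=1+1=2, 1+mincoin(6)=1+1=2) = 2
mincoin(15) = min(1+mincoin(14)=1+2=3, 1+mincoin(13)=1+3=4, 1+mincoin(9)=1+2=3, 1+mincoin(7)=1+2=3) = 3
mincoin(16) = min(1+mincoin(15)=1+3=4, 1+mincoin(14)=1+2=3, 1+mincoin(10)=1+2=3, 1+mincoin(8)=1+1=2) = 2
mincoin(17) = min(1+mincoin(16)=1+2=3, 1+mincoin(15)=1+3=4, 1+mincoin(11)=1+3=4, 1+mincoin(9)=1+2=3) = 3
mincoin(18) = min(1+mincoin(17)=1+3=4, 1+mincoin(16)=1+2=3, 1+mincoin(12)=1+2=3, 1+mincoin(10)=1+2=3) = 3
mincoin(19) = min(1+mincoin(18)=1+3=4, 1+mincoin(17)=1+3=4, 1+mincoin(13)=1+3=4, 1+mincoin(11)=1+3=4) = 4
mincoin(20) = min(1+mincoin(19)=1+4=5, 1+mincoin(18)=1+3=4, 1+mincoin(14)=1+2=3, 1+mincoin(12)=1+2=3) = 3
mincoin(21) = min(1+mincoin(20)=1+3=4, 1+mincoin(19)=1+4=5, 1+mincoin(15)=1+3=4, 1+mincoin(13)=1+3=4) = 4
mincoin(22) = min(1+mincoin(21)=1+4=5, 1+mincoin(20)=1+3=4, 1+mincoin(16)=1+2=3, 1+mincoin(14)=1+2=3) = 3
mincoin(23) = min(1+mincoin(22)=1+3=4, 1+mincoin(21)=1+4=5, 1+mincoin(17)=1+3=4, 1+mincoin(15)=1+3=4) = 4
mincoin(24) = min(1+mincoin(23)=1+4=5, 1+mincoin(22)=1+3=4, 1+mincoin(18)=1+3=4, 1+mincoin(16)=1+2=3) = 3
mincoin(25) = min(1+mincoin(24)=1+3=4, 1+mincoin(23)=1+4=5, 1+mincoin(19)=1+4=5, 1+mincoin(17)=1+3=4) = 4

4


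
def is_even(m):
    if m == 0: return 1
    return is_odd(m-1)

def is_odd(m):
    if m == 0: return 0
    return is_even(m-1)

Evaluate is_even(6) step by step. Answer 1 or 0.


is_even(6) = is_odd(5)
is_odd(5) = is_even(4)
is_even(4) = is_odd(3)
is_odd(3) = is_even(2)
is_even(2) = is_odd(1)
is_odd(1) = is_even(0)
is_even(0) = 1  (base case)
Result: 1

1


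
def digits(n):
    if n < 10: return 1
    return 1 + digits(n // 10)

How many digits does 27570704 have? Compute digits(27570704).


digits(27570704) = 1 + digits(2757070)
digits(2757070) = 1 + digits(275707)
digits(275707) = 1 + digits(27570)
digits(27570) = 1 + digits(2757)
digits(2757) = 1 + digits(275)
digits(275) = 1 + digits(27)
digits(27) = 1 + digits(2)
digits(2) = 1  (base case: 2 < 10)
Unwinding: 1 + 1 + 1 + 1 + 1 + 1 + 1 + 1 = 8

8


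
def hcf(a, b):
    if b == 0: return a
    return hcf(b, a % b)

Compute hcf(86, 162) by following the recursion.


hcf(86, 162) = hcf(162, 86)
hcf(162, 86) = hcf(86, 76)
hcf(86, 76) = hcf(76, 10)
hcf(76, 10) = hcf(10, 6)
hcf(10, 6) = hcf(6, 4)
hcf(6, 4) = hcf(4, 2)
hcf(4, 2) = hcf(2, 0)
hcf(2, 0) = 2  (base case)

2


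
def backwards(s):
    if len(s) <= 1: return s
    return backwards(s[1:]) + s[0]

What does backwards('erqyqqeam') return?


backwards('erqyqqeam') = backwards('rqyqqeam') + 'e'
backwards('rqyqqeam') = backwards('qyqqeam') + 'r'
backwards('qyqqeam') = backwards('yqqeam') + 'q'
backwards('yqqeam') = backwards('qqeam') + 'y'
backwards('qqeam') = backwards('qeam') + 'q'
backwards('qeam') = backwards('eam') + 'q'
backwards('eam') = backwards('am') + 'e'
backwards('am') = backwards('m') + 'a'
backwards('m') = 'm'  (base case)
Concatenating: 'm' + 'a' + 'e' + 'q' + 'q' + 'y' + 'q' + 'r' + 'e' = 'maeqqyqre'

maeqqyqre


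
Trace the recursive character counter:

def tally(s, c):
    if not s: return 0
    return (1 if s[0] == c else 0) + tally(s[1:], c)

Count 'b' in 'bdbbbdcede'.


s[0]='b' == 'b' -> 1
s[0]='d' != 'b' -> 0
s[0]='b' == 'b' -> 1
s[0]='b' == 'b' -> 1
s[0]='b' == 'b' -> 1
s[0]='d' != 'b' -> 0
s[0]='c' != 'b' -> 0
s[0]='e' != 'b' -> 0
s[0]='d' != 'b' -> 0
s[0]='e' != 'b' -> 0
Sum: 1 + 0 + 1 + 1 + 1 + 0 + 0 + 0 + 0 + 0 = 4

4


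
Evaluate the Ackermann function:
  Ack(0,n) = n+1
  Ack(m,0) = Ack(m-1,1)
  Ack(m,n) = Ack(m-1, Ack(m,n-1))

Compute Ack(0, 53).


Ack(0, 53) = 54
Result: Ack(0, 53) = 54

54


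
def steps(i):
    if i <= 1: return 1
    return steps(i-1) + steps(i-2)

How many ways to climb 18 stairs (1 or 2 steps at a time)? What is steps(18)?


Building up from base cases:
steps(0) = 1
steps(1) = 1
steps(2) = steps(1) + steps(0) = 1 + 1 = 2
steps(3) = steps(2) + steps(1) = 2 + 1 = 3
steps(4) = steps(3) + steps(2) = 3 + 2 = 5
steps(5) = steps(4) + steps(3) = 5 + 3 = 8
steps(6) = steps(5) + steps(4) = 8 + 5 = 13
steps(7) = steps(6) + steps(5) = 13 + 8 = 21
steps(8) = steps(7) + steps(6) = 21 + 13 = 34
steps(9) = steps(8) + steps(7) = 34 + 21 = 55
steps(10) = steps(9) + steps(8) = 55 + 34 = 89
steps(11) = steps(10) + steps(9) = 89 + 55 = 144
steps(12) = steps(11) + steps(10) = 144 + 89 = 233
steps(13) = steps(12) + steps(11) = 233 + 144 = 377
steps(14) = steps(13) + steps(12) = 377 + 233 = 610
steps(15) = steps(14) + steps(13) = 610 + 377 = 987
steps(16) = steps(15) + steps(14) = 987 + 610 = 1597
steps(17) = steps(16) + steps(15) = 1597 + 987 = 2584
steps(18) = steps(17) + steps(16) = 2584 + 1597 = 4181

4181


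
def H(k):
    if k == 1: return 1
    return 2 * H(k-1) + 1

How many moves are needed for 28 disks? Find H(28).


H(28) = 2 * H(27) + 1
H(27) = 2 * H(26) + 1
H(26) = 2 * H(25) + 1
H(25) = 2 * H(24) + 1
H(24) = 2 * H(23) + 1
H(23) = 2 * H(22) + 1
H(22) = 2 * H(21) + 1
H(21) = 2 * H(20) + 1
H(20) = 2 * H(19) + 1
H(19) = 2 * H(18) + 1
H(18) = 2 * H(17) + 1
H(17) = 2 * H(16) + 1
H(16) = 2 * H(15) + 1
H(15) = 2 * H(14) + 1
H(14) = 2 * H(13) + 1
H(13) = 2 * H(12) + 1
H(12) = 2 * H(11) + 1
H(11) = 2 * H(10) + 1
H(10) = 2 * H(9) + 1
H(9) = 2 * H(8) + 1
H(8) = 2 * H(7) + 1
H(7) = 2 * H(6) + 1
H(6) = 2 * H(5) + 1
H(5) = 2 * H(4) + 1
H(4) = 2 * H(3) + 1
H(3) = 2 * H(2) + 1
H(2) = 2 * H(1) + 1
H(1) = 1  (base case)
H(2) = 2 * 1 + 1 = 3
H(3) = 2 * 3 + 1 = 7
H(4) = 2 * 7 + 1 = 15
H(5) = 2 * 15 + 1 = 31
H(6) = 2 * 31 + 1 = 63
H(7) = 2 * 63 + 1 = 127
H(8) = 2 * 127 + 1 = 255
H(9) = 2 * 255 + 1 = 511
H(10) = 2 * 511 + 1 = 1023
H(11) = 2 * 1023 + 1 = 2047
H(12) = 2 * 2047 + 1 = 4095
H(13) = 2 * 4095 + 1 = 8191
H(14) = 2 * 8191 + 1 = 16383
H(15) = 2 * 16383 + 1 = 32767
H(16) = 2 * 32767 + 1 = 65535
H(17) = 2 * 65535 + 1 = 131071
H(18) = 2 * 131071 + 1 = 262143
H(19) = 2 * 262143 + 1 = 524287
H(20) = 2 * 524287 + 1 = 1048575
H(21) = 2 * 1048575 + 1 = 2097151
H(22) = 2 * 2097151 + 1 = 4194303
H(23) = 2 * 4194303 + 1 = 8388607
H(24) = 2 * 8388607 + 1 = 16777215
H(25) = 2 * 16777215 + 1 = 33554431
H(26) = 2 * 33554431 + 1 = 67108863
H(27) = 2 * 67108863 + 1 = 134217727
H(28) = 2 * 134217727 + 1 = 268435455

268435455


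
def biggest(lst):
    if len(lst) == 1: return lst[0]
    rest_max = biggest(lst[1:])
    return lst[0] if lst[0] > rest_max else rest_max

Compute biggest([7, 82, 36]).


biggest([7, 82, 36]): compare 7 with biggest([82, 36])
biggest([82, 36]): compare 82 with biggest([36])
biggest([36]) = 36  (base case)
Compare 82 with 36 -> 82
Compare 7 with 82 -> 82

82


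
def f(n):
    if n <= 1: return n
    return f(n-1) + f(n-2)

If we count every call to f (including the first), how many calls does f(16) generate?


Let C(n) = total calls for f(n)
C(0) = 1, C(1) = 1
C(2) = 1 + C(1) + C(0) = 1 + 1 + 1 = 3
C(3) = 1 + C(2) + C(1) = 1 + 3 + 1 = 5
C(4) = 1 + C(3) + C(2) = 1 + 5 + 3 = 9
C(5) = 1 + C(4) + C(3) = 1 + 9 + 5 = 15
C(6) = 1 + C(5) + C(4) = 1 + 15 + 9 = 25
C(7) = 1 + C(6) + C(5) = 1 + 25 + 15 = 41
C(8) = 1 + C(7) + C(6) = 1 + 41 + 25 = 67
C(9) = 1 + C(8) + C(7) = 1 + 67 + 41 = 109
C(10) = 1 + C(9) + C(8) = 1 + 109 + 67 = 177
C(11) = 1 + C(10) + C(9) = 1 + 177 + 109 = 287
C(12) = 1 + C(11) + C(10) = 1 + 287 + 177 = 465
C(13) = 1 + C(12) + C(11) = 1 + 465 + 287 = 753
C(14) = 1 + C(13) + C(12) = 1 + 753 + 465 = 1219
C(15) = 1 + C(14) + C(13) = 1 + 1219 + 753 = 1973
C(16) = 1 + C(15) + C(14) = 1 + 1973 + 1219 = 3193

3193


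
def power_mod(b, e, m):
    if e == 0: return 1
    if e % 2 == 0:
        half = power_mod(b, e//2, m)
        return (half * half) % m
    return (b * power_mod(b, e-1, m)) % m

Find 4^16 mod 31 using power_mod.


power_mod(4, 16, 31): e is even, compute power_mod(4, 8, 31)
  power_mod(4, 8, 31): e is even, compute power_mod(4, 4, 31)
    power_mod(4, 4, 31): e is even, compute power_mod(4, 2, 31)
      power_mod(4, 2, 31): e is even, compute power_mod(4, 1, 31)
        power_mod(4, 1, 31): e is odd, compute power_mod(4, 0, 31)
          power_mod(4, 0, 31) = 1
        (4 * 1) % 31 = 4
      half=4, (4*4) % 31 = 16
    half=16, (16*16) % 31 = 8
  half=8, (8*8) % 31 = 2
half=2, (2*2) % 31 = 4

4


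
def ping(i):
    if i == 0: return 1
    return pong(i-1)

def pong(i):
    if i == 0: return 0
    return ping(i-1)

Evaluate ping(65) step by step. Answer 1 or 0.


ping(65) = pong(64)
pong(64) = ping(63)
ping(63) = pong(62)
pong(62) = ping(61)
ping(61) = pong(60)
pong(60) = ping(59)
ping(59) = pong(58)
pong(58) = ping(57)
ping(57) = pong(56)
pong(56) = ping(55)
ping(55) = pong(54)
pong(54) = ping(53)
ping(53) = pong(52)
pong(52) = ping(51)
ping(51) = pong(50)
pong(50) = ping(49)
ping(49) = pong(48)
pong(48) = ping(47)
ping(47) = pong(46)
pong(46) = ping(45)
ping(45) = pong(44)
pong(44) = ping(43)
ping(43) = pong(42)
pong(42) = ping(41)
ping(41) = pong(40)
pong(40) = ping(39)
ping(39) = pong(38)
pong(38) = ping(37)
ping(37) = pong(36)
pong(36) = ping(35)
ping(35) = pong(34)
pong(34) = ping(33)
ping(33) = pong(32)
pong(32) = ping(31)
ping(31) = pong(30)
pong(30) = ping(29)
ping(29) = pong(28)
pong(28) = ping(27)
ping(27) = pong(26)
pong(26) = ping(25)
ping(25) = pong(24)
pong(24) = ping(23)
ping(23) = pong(22)
pong(22) = ping(21)
ping(21) = pong(20)
pong(20) = ping(19)
ping(19) = pong(18)
pong(18) = ping(17)
ping(17) = pong(16)
pong(16) = ping(15)
ping(15) = pong(14)
pong(14) = ping(13)
ping(13) = pong(12)
pong(12) = ping(11)
ping(11) = pong(10)
pong(10) = ping(9)
ping(9) = pong(8)
pong(8) = ping(7)
ping(7) = pong(6)
pong(6) = ping(5)
ping(5) = pong(4)
pong(4) = ping(3)
ping(3) = pong(2)
pong(2) = ping(1)
ping(1) = pong(0)
pong(0) = 0  (base case)
Result: 0

0


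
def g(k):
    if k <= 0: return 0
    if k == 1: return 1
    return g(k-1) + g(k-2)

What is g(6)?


Computing g(6) bottom-up:
g(0) = 0
g(1) = 1
g(2) = g(1) + g(0) = 1 + 0 = 1
g(3) = g(2) + g(1) = 1 + 1 = 2
g(4) = g(3) + g(2) = 2 + 1 = 3
g(5) = g(4) + g(3) = 3 + 2 = 5
g(6) = g(5) + g(4) = 5 + 3 = 8

8


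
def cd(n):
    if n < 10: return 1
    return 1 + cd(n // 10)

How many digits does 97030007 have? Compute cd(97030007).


cd(97030007) = 1 + cd(9703000)
cd(9703000) = 1 + cd(970300)
cd(970300) = 1 + cd(97030)
cd(97030) = 1 + cd(9703)
cd(9703) = 1 + cd(970)
cd(970) = 1 + cd(97)
cd(97) = 1 + cd(9)
cd(9) = 1  (base case: 9 < 10)
Unwinding: 1 + 1 + 1 + 1 + 1 + 1 + 1 + 1 = 8

8


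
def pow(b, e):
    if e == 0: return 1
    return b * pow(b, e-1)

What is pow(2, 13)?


pow(2, 13)
= 2 * pow(2, 12)
= 2 * 2 * pow(2, 11)
= 2 * 2 * 2 * pow(2, 10)
= 2 * 2 * 2 * 2 * pow(2, 9)
= 2 * 2 * 2 * 2 * 2 * pow(2, 8)
= 2 * 2 * 2 * 2 * 2 * 2 * pow(2, 7)
= 2 * 2 * 2 * 2 * 2 * 2 * 2 * pow(2, 6)
= 2 * 2 * 2 * 2 * 2 * 2 * 2 * 2 * pow(2, 5)
= 2 * 2 * 2 * 2 * 2 * 2 * 2 * 2 * 2 * pow(2, 4)
= 2 * 2 * 2 * 2 * 2 * 2 * 2 * 2 * 2 * 2 * pow(2, 3)
= 2 * 2 * 2 * 2 * 2 * 2 * 2 * 2 * 2 * 2 * 2 * pow(2, 2)
= 2 * 2 * 2 * 2 * 2 * 2 * 2 * 2 * 2 * 2 * 2 * 2 * pow(2, 1)
= 2 * 2 * 2 * 2 * 2 * 2 * 2 * 2 * 2 * 2 * 2 * 2 * 2 * pow(2, 0)
= 2 * 2 * 2 * 2 * 2 * 2 * 2 * 2 * 2 * 2 * 2 * 2 * 2 * 1
= 8192

8192


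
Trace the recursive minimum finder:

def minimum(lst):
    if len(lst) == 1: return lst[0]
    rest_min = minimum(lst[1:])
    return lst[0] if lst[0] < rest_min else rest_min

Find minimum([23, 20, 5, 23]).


minimum([23, 20, 5, 23]): compare 23 with minimum([20, 5, 23])
minimum([20, 5, 23]): compare 20 with minimum([5, 23])
minimum([5, 23]): compare 5 with minimum([23])
minimum([23]) = 23  (base case)
Compare 5 with 23 -> 5
Compare 20 with 5 -> 5
Compare 23 with 5 -> 5

5


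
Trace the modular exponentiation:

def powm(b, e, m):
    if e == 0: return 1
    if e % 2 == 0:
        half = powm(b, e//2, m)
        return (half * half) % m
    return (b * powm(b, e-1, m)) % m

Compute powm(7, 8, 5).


powm(7, 8, 5): e is even, compute powm(7, 4, 5)
  powm(7, 4, 5): e is even, compute powm(7, 2, 5)
    powm(7, 2, 5): e is even, compute powm(7, 1, 5)
      powm(7, 1, 5): e is odd, compute powm(7, 0, 5)
        powm(7, 0, 5) = 1
      (7 * 1) % 5 = 2
    half=2, (2*2) % 5 = 4
  half=4, (4*4) % 5 = 1
half=1, (1*1) % 5 = 1

1


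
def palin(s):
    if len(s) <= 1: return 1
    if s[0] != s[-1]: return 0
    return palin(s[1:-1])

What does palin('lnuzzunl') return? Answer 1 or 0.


palin('lnuzzunl'): s[0]='l' == s[-1]='l' -> check palin('nuzzun')
palin('nuzzun'): s[0]='n' == s[-1]='n' -> check palin('uzzu')
palin('uzzu'): s[0]='u' == s[-1]='u' -> check palin('zz')
palin('zz'): s[0]='z' == s[-1]='z' -> check palin('')
palin(''): len <= 1 -> return 1  (base case)
Result: 1 (palindrome)

1


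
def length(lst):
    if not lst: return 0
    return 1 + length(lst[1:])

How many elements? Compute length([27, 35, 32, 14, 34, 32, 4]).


length([27, 35, 32, 14, 34, 32, 4]) = 1 + length([35, 32, 14, 34, 32, 4])
length([35, 32, 14, 34, 32, 4]) = 1 + length([32, 14, 34, 32, 4])
length([32, 14, 34, 32, 4]) = 1 + length([14, 34, 32, 4])
length([14, 34, 32, 4]) = 1 + length([34, 32, 4])
length([34, 32, 4]) = 1 + length([32, 4])
length([32, 4]) = 1 + length([4])
length([4]) = 1 + length([])
length([]) = 0  (base case)
Unwinding: 1 + 1 + 1 + 1 + 1 + 1 + 1 + 0 = 7

7


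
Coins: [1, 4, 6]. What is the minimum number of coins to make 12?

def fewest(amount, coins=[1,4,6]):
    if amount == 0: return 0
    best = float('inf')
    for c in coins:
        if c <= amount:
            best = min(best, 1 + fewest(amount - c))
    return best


Building up with DP:
fewest(0) = 0
fewest(1) = min(1+fewest(0)=1+0=1) = 1
fewest(2) = min(1+fewest(1)=1+1=2) = 2
fewest(3) = min(1+fewest(2)=1+2=3) = 3
fewest(4) = min(1+fewest(3)=1+3=4, 1+fewest(0)=1+0=1) = 1
fewest(5) = min(1+fewest(4)=1+1=2, 1+fewest(1)=1+1=2) = 2
fewest(6) = min(1+fewest(5)=1+2=3, 1+fewest(2)=1+2=3, 1+fewest(0)=1+0=1) = 1
fewest(7) = min(1+fewest(6)=1+1=2, 1+fewest(3)=1+3=4, 1+fewest(1)=1+1=2) = 2
fewest(8) = min(1+fewest(7)=1+2=3, 1+fewest(4)=1+1=2, 1+fewest(2)=1+2=3) = 2
fewest(9) = min(1+fewest(8)=1+2=3, 1+fewest(5)=1+2=3, 1+fewest(3)=1+3=4) = 3
fewest(10) = min(1+fewest(9)=1+3=4, 1+fewest(6)=1+1=2, 1+fewest(4)=1+1=2) = 2
fewest(11) = min(1+fewest(10)=1+2=3, 1+fewest(7)=1+2=3, 1+fewest(5)=1+2=3) = 3
fewest(12) = min(1+fewest(11)=1+3=4, 1+fewest(8)=1+2=3, 1+fewest(6)=1+1=2) = 2

2


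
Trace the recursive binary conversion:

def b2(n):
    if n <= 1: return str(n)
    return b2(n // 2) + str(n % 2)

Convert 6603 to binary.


b2(6603) = b2(3301) + '1'
b2(3301) = b2(1650) + '1'
b2(1650) = b2(825) + '0'
b2(825) = b2(412) + '1'
b2(412) = b2(206) + '0'
b2(206) = b2(103) + '0'
b2(103) = b2(51) + '1'
b2(51) = b2(25) + '1'
b2(25) = b2(12) + '1'
b2(12) = b2(6) + '0'
b2(6) = b2(3) + '0'
b2(3) = b2(1) + '1'
b2(1) = '1'  (base case)
Concatenating: '1' + '1' + '0' + '0' + '1' + '1' + '1' + '0' + '0' + '1' + '0' + '1' + '1' = '1100111001011'

1100111001011


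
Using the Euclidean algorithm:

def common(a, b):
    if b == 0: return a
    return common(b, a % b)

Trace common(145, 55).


common(145, 55) = common(55, 35)
common(55, 35) = common(35, 20)
common(35, 20) = common(20, 15)
common(20, 15) = common(15, 5)
common(15, 5) = common(5, 0)
common(5, 0) = 5  (base case)

5


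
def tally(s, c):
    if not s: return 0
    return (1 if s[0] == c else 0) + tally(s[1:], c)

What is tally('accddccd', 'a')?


s[0]='a' == 'a' -> 1
s[0]='c' != 'a' -> 0
s[0]='c' != 'a' -> 0
s[0]='d' != 'a' -> 0
s[0]='d' != 'a' -> 0
s[0]='c' != 'a' -> 0
s[0]='c' != 'a' -> 0
s[0]='d' != 'a' -> 0
Sum: 1 + 0 + 0 + 0 + 0 + 0 + 0 + 0 = 1

1


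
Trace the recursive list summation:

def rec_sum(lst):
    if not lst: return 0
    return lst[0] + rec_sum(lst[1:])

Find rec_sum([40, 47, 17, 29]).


rec_sum([40, 47, 17, 29]) = 40 + rec_sum([47, 17, 29])
rec_sum([47, 17, 29]) = 47 + rec_sum([17, 29])
rec_sum([17, 29]) = 17 + rec_sum([29])
rec_sum([29]) = 29 + rec_sum([])
rec_sum([]) = 0  (base case)
Total: 40 + 47 + 17 + 29 + 0 = 133

133
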